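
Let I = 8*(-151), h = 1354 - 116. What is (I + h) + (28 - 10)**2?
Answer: 354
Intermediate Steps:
h = 1238
I = -1208
(I + h) + (28 - 10)**2 = (-1208 + 1238) + (28 - 10)**2 = 30 + 18**2 = 30 + 324 = 354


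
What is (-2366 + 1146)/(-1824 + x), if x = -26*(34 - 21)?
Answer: 610/1081 ≈ 0.56429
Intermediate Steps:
x = -338 (x = -26*13 = -338)
(-2366 + 1146)/(-1824 + x) = (-2366 + 1146)/(-1824 - 338) = -1220/(-2162) = -1220*(-1/2162) = 610/1081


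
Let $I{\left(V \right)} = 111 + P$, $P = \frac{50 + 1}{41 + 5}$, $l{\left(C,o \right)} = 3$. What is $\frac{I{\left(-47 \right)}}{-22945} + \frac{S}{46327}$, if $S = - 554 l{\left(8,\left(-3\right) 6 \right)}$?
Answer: $- \frac{1993099479}{48896758690} \approx -0.040761$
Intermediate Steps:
$P = \frac{51}{46} \approx 1.1087$
$S = -1662$ ($S = \left(-554\right) 3 = -1662$)
$I{\left(V \right)} = \frac{5157}{46}$ ($I{\left(V \right)} = 111 + \frac{51}{46} = \frac{5157}{46}$)
$\frac{I{\left(-47 \right)}}{-22945} + \frac{S}{46327} = \frac{5157}{46 \left(-22945\right)} - \frac{1662}{46327} = \frac{5157}{46} \left(- \frac{1}{22945}\right) - \frac{1662}{46327} = - \frac{5157}{1055470} - \frac{1662}{46327} = - \frac{1993099479}{48896758690}$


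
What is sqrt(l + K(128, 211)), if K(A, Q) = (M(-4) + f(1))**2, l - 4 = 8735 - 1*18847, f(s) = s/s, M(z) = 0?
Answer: 3*I*sqrt(1123) ≈ 100.53*I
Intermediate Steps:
f(s) = 1
l = -10108 (l = 4 + (8735 - 1*18847) = 4 + (8735 - 18847) = 4 - 10112 = -10108)
K(A, Q) = 1 (K(A, Q) = (0 + 1)**2 = 1**2 = 1)
sqrt(l + K(128, 211)) = sqrt(-10108 + 1) = sqrt(-10107) = 3*I*sqrt(1123)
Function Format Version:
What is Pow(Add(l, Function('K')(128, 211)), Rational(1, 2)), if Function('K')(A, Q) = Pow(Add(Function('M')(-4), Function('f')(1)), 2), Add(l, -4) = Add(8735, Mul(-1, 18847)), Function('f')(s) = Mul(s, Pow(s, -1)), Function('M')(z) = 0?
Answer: Mul(3, I, Pow(1123, Rational(1, 2))) ≈ Mul(100.53, I)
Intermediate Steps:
Function('f')(s) = 1
l = -10108 (l = Add(4, Add(8735, Mul(-1, 18847))) = Add(4, Add(8735, -18847)) = Add(4, -10112) = -10108)
Function('K')(A, Q) = 1 (Function('K')(A, Q) = Pow(Add(0, 1), 2) = Pow(1, 2) = 1)
Pow(Add(l, Function('K')(128, 211)), Rational(1, 2)) = Pow(Add(-10108, 1), Rational(1, 2)) = Pow(-10107, Rational(1, 2)) = Mul(3, I, Pow(1123, Rational(1, 2)))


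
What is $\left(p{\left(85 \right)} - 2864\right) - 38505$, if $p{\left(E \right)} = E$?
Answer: $-41284$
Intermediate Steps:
$\left(p{\left(85 \right)} - 2864\right) - 38505 = \left(85 - 2864\right) - 38505 = -2779 - 38505 = -41284$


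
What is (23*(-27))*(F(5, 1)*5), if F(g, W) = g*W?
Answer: -15525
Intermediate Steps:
F(g, W) = W*g
(23*(-27))*(F(5, 1)*5) = (23*(-27))*((1*5)*5) = -3105*5 = -621*25 = -15525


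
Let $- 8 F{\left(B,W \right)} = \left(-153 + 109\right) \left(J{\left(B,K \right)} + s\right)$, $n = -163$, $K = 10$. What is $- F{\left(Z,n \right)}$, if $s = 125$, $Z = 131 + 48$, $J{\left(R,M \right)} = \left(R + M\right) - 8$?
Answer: $-1683$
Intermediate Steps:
$J{\left(R,M \right)} = -8 + M + R$ ($J{\left(R,M \right)} = \left(M + R\right) - 8 = -8 + M + R$)
$Z = 179$
$F{\left(B,W \right)} = \frac{1397}{2} + \frac{11 B}{2}$ ($F{\left(B,W \right)} = - \frac{\left(-153 + 109\right) \left(\left(-8 + 10 + B\right) + 125\right)}{8} = - \frac{\left(-44\right) \left(\left(2 + B\right) + 125\right)}{8} = - \frac{\left(-44\right) \left(127 + B\right)}{8} = - \frac{-5588 - 44 B}{8} = \frac{1397}{2} + \frac{11 B}{2}$)
$- F{\left(Z,n \right)} = - (\frac{1397}{2} + \frac{11}{2} \cdot 179) = - (\frac{1397}{2} + \frac{1969}{2}) = \left(-1\right) 1683 = -1683$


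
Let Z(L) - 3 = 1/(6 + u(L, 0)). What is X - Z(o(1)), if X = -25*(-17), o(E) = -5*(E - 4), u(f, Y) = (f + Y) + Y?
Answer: 8861/21 ≈ 421.95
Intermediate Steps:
u(f, Y) = f + 2*Y (u(f, Y) = (Y + f) + Y = f + 2*Y)
o(E) = 20 - 5*E (o(E) = -5*(-4 + E) = 20 - 5*E)
Z(L) = 3 + 1/(6 + L) (Z(L) = 3 + 1/(6 + (L + 2*0)) = 3 + 1/(6 + (L + 0)) = 3 + 1/(6 + L))
X = 425
X - Z(o(1)) = 425 - (19 + 3*(20 - 5*1))/(6 + (20 - 5*1)) = 425 - (19 + 3*(20 - 5))/(6 + (20 - 5)) = 425 - (19 + 3*15)/(6 + 15) = 425 - (19 + 45)/21 = 425 - 64/21 = 8861/21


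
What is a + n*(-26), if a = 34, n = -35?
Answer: 944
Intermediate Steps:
a + n*(-26) = 34 - 35*(-26) = 34 + 910 = 944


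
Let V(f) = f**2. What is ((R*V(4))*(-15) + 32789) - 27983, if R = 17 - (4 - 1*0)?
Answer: 1686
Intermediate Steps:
R = 13 (R = 17 - (4 + 0) = 17 - 1*4 = 17 - 4 = 13)
((R*V(4))*(-15) + 32789) - 27983 = ((13*4**2)*(-15) + 32789) - 27983 = ((13*16)*(-15) + 32789) - 27983 = (208*(-15) + 32789) - 27983 = (-3120 + 32789) - 27983 = 29669 - 27983 = 1686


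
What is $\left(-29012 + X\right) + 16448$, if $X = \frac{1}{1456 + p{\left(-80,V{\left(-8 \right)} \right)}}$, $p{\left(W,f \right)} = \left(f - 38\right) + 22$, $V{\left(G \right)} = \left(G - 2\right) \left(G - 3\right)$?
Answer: $- \frac{19474199}{1550} \approx -12564.0$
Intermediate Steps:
$V{\left(G \right)} = \left(-3 + G\right) \left(-2 + G\right)$ ($V{\left(G \right)} = \left(-2 + G\right) \left(-3 + G\right) = \left(-3 + G\right) \left(-2 + G\right)$)
$p{\left(W,f \right)} = -16 + f$ ($p{\left(W,f \right)} = \left(-38 + f\right) + 22 = -16 + f$)
$X = \frac{1}{1550}$ ($X = \frac{1}{1456 + \left(-16 + \left(6 + \left(-8\right)^{2} - -40\right)\right)} = \frac{1}{1456 + \left(-16 + \left(6 + 64 + 40\right)\right)} = \frac{1}{1456 + \left(-16 + 110\right)} = \frac{1}{1456 + 94} = \frac{1}{1550} \approx 0.00064516$)
$\left(-29012 + X\right) + 16448 = \left(-29012 + \frac{1}{1550}\right) + 16448 = - \frac{44968599}{1550} + 16448 = - \frac{19474199}{1550}$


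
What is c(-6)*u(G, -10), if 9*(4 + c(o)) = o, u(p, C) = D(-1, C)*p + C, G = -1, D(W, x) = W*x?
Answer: 280/3 ≈ 93.333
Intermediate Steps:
u(p, C) = C - C*p (u(p, C) = (-C)*p + C = -C*p + C = C - C*p)
c(o) = -4 + o/9
c(-6)*u(G, -10) = (-4 + (⅑)*(-6))*(-10*(1 - 1*(-1))) = (-4 - ⅔)*(-10*(1 + 1)) = -(-140)*2/3 = -14/3*(-20) = 280/3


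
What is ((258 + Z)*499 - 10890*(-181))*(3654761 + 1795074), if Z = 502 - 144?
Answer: 12417307351790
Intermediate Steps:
Z = 358
((258 + Z)*499 - 10890*(-181))*(3654761 + 1795074) = ((258 + 358)*499 - 10890*(-181))*(3654761 + 1795074) = (616*499 + 1971090)*5449835 = (307384 + 1971090)*5449835 = 2278474*5449835 = 12417307351790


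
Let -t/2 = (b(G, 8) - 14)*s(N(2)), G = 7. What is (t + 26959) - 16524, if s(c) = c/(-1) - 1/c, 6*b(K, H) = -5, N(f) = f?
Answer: 62165/6 ≈ 10361.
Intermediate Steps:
b(K, H) = -5/6 (b(K, H) = (1/6)*(-5) = -5/6)
s(c) = -c - 1/c (s(c) = c*(-1) - 1/c = -c - 1/c)
t = -445/6 (t = -2*(-5/6 - 14)*(-1*2 - 1/2) = -(-89)*(-2 - 1*1/2)/3 = -(-89)*(-2 - 1/2)/3 = -(-89)*(-5)/(3*2) = -2*445/12 = -445/6 ≈ -74.167)
(t + 26959) - 16524 = (-445/6 + 26959) - 16524 = 161309/6 - 16524 = 62165/6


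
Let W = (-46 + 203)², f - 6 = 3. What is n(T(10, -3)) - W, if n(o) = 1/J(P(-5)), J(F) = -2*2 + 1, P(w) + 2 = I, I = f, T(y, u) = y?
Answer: -73948/3 ≈ -24649.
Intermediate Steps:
f = 9 (f = 6 + 3 = 9)
I = 9
P(w) = 7 (P(w) = -2 + 9 = 7)
J(F) = -3 (J(F) = -4 + 1 = -3)
W = 24649 (W = 157² = 24649)
n(o) = -⅓ (n(o) = 1/(-3) = -⅓)
n(T(10, -3)) - W = -⅓ - 1*24649 = -⅓ - 24649 = -73948/3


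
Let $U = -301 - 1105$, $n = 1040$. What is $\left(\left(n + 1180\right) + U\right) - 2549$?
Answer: $-1735$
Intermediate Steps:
$U = -1406$
$\left(\left(n + 1180\right) + U\right) - 2549 = \left(\left(1040 + 1180\right) - 1406\right) - 2549 = \left(2220 - 1406\right) - 2549 = 814 - 2549 = -1735$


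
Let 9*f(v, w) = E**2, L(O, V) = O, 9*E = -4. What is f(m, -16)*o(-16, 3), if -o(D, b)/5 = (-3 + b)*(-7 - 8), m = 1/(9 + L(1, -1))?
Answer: 0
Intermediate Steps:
E = -4/9 (E = (1/9)*(-4) = -4/9 ≈ -0.44444)
m = 1/10 (m = 1/(9 + 1) = 1/10 ≈ 0.10000)
o(D, b) = -225 + 75*b (o(D, b) = -5*(-3 + b)*(-7 - 8) = -5*(-3 + b)*(-15) = -5*(45 - 15*b) = -225 + 75*b)
f(v, w) = 16/729 (f(v, w) = (-4/9)**2/9 = (1/9)*(16/81) = 16/729)
f(m, -16)*o(-16, 3) = 16*(-225 + 75*3)/729 = 16*(-225 + 225)/729 = (16/729)*0 = 0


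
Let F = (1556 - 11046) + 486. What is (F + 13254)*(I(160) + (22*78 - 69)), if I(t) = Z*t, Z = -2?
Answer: 5639750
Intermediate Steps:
I(t) = -2*t
F = -9004 (F = -9490 + 486 = -9004)
(F + 13254)*(I(160) + (22*78 - 69)) = (-9004 + 13254)*(-2*160 + (22*78 - 69)) = 4250*(-320 + (1716 - 69)) = 4250*(-320 + 1647) = 4250*1327 = 5639750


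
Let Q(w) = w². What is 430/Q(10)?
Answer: 43/10 ≈ 4.3000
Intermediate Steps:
430/Q(10) = 430/(10²) = 430/100 = 430*(1/100) = 43/10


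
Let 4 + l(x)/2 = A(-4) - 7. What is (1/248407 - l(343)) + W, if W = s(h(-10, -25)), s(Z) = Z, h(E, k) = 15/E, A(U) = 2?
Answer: 8197433/496814 ≈ 16.500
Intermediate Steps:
l(x) = -18 (l(x) = -8 + 2*(2 - 7) = -8 + 2*(-5) = -8 - 10 = -18)
W = -3/2 (W = 15/(-10) = 15*(-1/10) = -3/2 ≈ -1.5000)
(1/248407 - l(343)) + W = (1/248407 - 1*(-18)) - 3/2 = (1/248407 + 18) - 3/2 = 4471327/248407 - 3/2 = 8197433/496814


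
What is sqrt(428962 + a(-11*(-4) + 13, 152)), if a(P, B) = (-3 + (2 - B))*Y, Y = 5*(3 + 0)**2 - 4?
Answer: sqrt(422689) ≈ 650.15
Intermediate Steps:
Y = 41 (Y = 5*3**2 - 4 = 5*9 - 4 = 45 - 4 = 41)
a(P, B) = -41 - 41*B (a(P, B) = (-3 + (2 - B))*41 = (-1 - B)*41 = -41 - 41*B)
sqrt(428962 + a(-11*(-4) + 13, 152)) = sqrt(428962 + (-41 - 41*152)) = sqrt(428962 + (-41 - 6232)) = sqrt(428962 - 6273) = sqrt(422689)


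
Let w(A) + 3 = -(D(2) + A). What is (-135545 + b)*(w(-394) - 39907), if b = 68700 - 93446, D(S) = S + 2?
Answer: 6334700320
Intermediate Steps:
D(S) = 2 + S
w(A) = -7 - A (w(A) = -3 - ((2 + 2) + A) = -3 - (4 + A) = -3 + (-4 - A) = -7 - A)
b = -24746
(-135545 + b)*(w(-394) - 39907) = (-135545 - 24746)*((-7 - 1*(-394)) - 39907) = -160291*((-7 + 394) - 39907) = -160291*(387 - 39907) = -160291*(-39520) = 6334700320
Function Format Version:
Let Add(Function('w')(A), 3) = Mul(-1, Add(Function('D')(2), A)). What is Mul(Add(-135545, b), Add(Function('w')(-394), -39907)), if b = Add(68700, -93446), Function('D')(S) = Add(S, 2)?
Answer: 6334700320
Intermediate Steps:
Function('D')(S) = Add(2, S)
Function('w')(A) = Add(-7, Mul(-1, A)) (Function('w')(A) = Add(-3, Mul(-1, Add(Add(2, 2), A))) = Add(-3, Mul(-1, Add(4, A))) = Add(-3, Add(-4, Mul(-1, A))) = Add(-7, Mul(-1, A)))
b = -24746
Mul(Add(-135545, b), Add(Function('w')(-394), -39907)) = Mul(Add(-135545, -24746), Add(Add(-7, Mul(-1, -394)), -39907)) = Mul(-160291, Add(Add(-7, 394), -39907)) = Mul(-160291, Add(387, -39907)) = Mul(-160291, -39520) = 6334700320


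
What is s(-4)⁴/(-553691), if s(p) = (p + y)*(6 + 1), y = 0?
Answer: -614656/553691 ≈ -1.1101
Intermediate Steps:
s(p) = 7*p (s(p) = (p + 0)*(6 + 1) = p*7 = 7*p)
s(-4)⁴/(-553691) = (7*(-4))⁴/(-553691) = (-28)⁴*(-1/553691) = 614656*(-1/553691) = -614656/553691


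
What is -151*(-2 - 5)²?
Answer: -7399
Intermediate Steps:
-151*(-2 - 5)² = -151*(-7)² = -151*49 = -7399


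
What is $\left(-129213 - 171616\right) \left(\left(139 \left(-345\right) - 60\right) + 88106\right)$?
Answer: $-12060535439$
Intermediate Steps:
$\left(-129213 - 171616\right) \left(\left(139 \left(-345\right) - 60\right) + 88106\right) = - 300829 \left(\left(-47955 - 60\right) + 88106\right) = - 300829 \left(-48015 + 88106\right) = \left(-300829\right) 40091 = -12060535439$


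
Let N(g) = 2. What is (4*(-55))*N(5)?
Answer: -440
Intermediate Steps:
(4*(-55))*N(5) = (4*(-55))*2 = -220*2 = -440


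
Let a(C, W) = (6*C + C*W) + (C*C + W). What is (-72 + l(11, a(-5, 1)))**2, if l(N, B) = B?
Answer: 6561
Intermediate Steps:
a(C, W) = W + C**2 + 6*C + C*W (a(C, W) = (6*C + C*W) + (C**2 + W) = (6*C + C*W) + (W + C**2) = W + C**2 + 6*C + C*W)
(-72 + l(11, a(-5, 1)))**2 = (-72 + (1 + (-5)**2 + 6*(-5) - 5*1))**2 = (-72 + (1 + 25 - 30 - 5))**2 = (-72 - 9)**2 = (-81)**2 = 6561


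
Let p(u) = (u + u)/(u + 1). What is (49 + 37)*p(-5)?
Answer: 215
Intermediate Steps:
p(u) = 2*u/(1 + u) (p(u) = (2*u)/(1 + u) = 2*u/(1 + u))
(49 + 37)*p(-5) = (49 + 37)*(2*(-5)/(1 - 5)) = 86*(2*(-5)/(-4)) = 86*(2*(-5)*(-¼)) = 86*(5/2) = 215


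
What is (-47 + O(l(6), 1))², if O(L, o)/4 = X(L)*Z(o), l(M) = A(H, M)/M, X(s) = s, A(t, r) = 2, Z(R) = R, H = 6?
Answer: 18769/9 ≈ 2085.4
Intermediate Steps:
l(M) = 2/M
O(L, o) = 4*L*o (O(L, o) = 4*(L*o) = 4*L*o)
(-47 + O(l(6), 1))² = (-47 + 4*(2/6)*1)² = (-47 + 4*(2*(⅙))*1)² = (-47 + 4*(⅓)*1)² = (-47 + 4/3)² = (-137/3)² = 18769/9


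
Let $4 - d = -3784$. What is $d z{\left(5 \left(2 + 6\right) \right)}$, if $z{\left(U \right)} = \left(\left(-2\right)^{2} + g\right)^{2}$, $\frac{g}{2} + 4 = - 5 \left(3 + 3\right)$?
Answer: $15515648$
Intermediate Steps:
$g = -68$ ($g = -8 + 2 \left(- 5 \left(3 + 3\right)\right) = -8 + 2 \left(\left(-5\right) 6\right) = -8 + 2 \left(-30\right) = -8 - 60 = -68$)
$d = 3788$ ($d = 4 - -3784 = 4 + 3784 = 3788$)
$z{\left(U \right)} = 4096$ ($z{\left(U \right)} = \left(\left(-2\right)^{2} - 68\right)^{2} = \left(4 - 68\right)^{2} = \left(-64\right)^{2} = 4096$)
$d z{\left(5 \left(2 + 6\right) \right)} = 3788 \cdot 4096 = 15515648$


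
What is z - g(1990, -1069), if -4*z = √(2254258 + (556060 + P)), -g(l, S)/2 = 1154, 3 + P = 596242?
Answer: 2308 - √3406557/4 ≈ 1846.6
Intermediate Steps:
P = 596239 (P = -3 + 596242 = 596239)
g(l, S) = -2308 (g(l, S) = -2*1154 = -2308)
z = -√3406557/4 (z = -√(2254258 + (556060 + 596239))/4 = -√(2254258 + 1152299)/4 = -√3406557/4 ≈ -461.42)
z - g(1990, -1069) = -√3406557/4 - 1*(-2308) = -√3406557/4 + 2308 = 2308 - √3406557/4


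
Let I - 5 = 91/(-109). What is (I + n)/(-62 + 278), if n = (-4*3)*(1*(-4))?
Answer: 2843/11772 ≈ 0.24151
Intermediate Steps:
I = 454/109 (I = 5 + 91/(-109) = 5 + 91*(-1/109) = 5 - 91/109 = 454/109 ≈ 4.1651)
n = 48 (n = -12*(-4) = 48)
(I + n)/(-62 + 278) = (454/109 + 48)/(-62 + 278) = (5686/109)/216 = (5686/109)*(1/216) = 2843/11772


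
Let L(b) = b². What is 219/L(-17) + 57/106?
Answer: 39687/30634 ≈ 1.2955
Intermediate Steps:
219/L(-17) + 57/106 = 219/((-17)²) + 57/106 = 219/289 + 57*(1/106) = 219*(1/289) + 57/106 = 219/289 + 57/106 = 39687/30634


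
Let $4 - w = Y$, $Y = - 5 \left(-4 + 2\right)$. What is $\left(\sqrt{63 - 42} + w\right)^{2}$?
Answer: $\left(6 - \sqrt{21}\right)^{2} \approx 2.0091$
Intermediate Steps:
$Y = 10$ ($Y = \left(-5\right) \left(-2\right) = 10$)
$w = -6$ ($w = 4 - 10 = -6$)
$\left(\sqrt{63 - 42} + w\right)^{2} = \left(\sqrt{63 - 42} - 6\right)^{2} = \left(\sqrt{21} - 6\right)^{2} = \left(-6 + \sqrt{21}\right)^{2}$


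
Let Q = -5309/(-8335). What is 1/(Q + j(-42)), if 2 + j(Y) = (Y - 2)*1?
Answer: -8335/378101 ≈ -0.022044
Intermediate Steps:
j(Y) = -4 + Y (j(Y) = -2 + (Y - 2)*1 = -2 + (-2 + Y)*1 = -2 + (-2 + Y) = -4 + Y)
Q = 5309/8335 (Q = -5309*(-1/8335) = 5309/8335 ≈ 0.63695)
1/(Q + j(-42)) = 1/(5309/8335 + (-4 - 42)) = 1/(5309/8335 - 46) = 1/(-378101/8335) = -8335/378101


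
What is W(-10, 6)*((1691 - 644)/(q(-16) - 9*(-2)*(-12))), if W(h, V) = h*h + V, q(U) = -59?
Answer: -110982/275 ≈ -403.57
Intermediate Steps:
W(h, V) = V + h**2 (W(h, V) = h**2 + V = V + h**2)
W(-10, 6)*((1691 - 644)/(q(-16) - 9*(-2)*(-12))) = (6 + (-10)**2)*((1691 - 644)/(-59 - 9*(-2)*(-12))) = (6 + 100)*(1047/(-59 + 18*(-12))) = 106*(1047/(-59 - 216)) = 106*(1047/(-275)) = 106*(1047*(-1/275)) = 106*(-1047/275) = -110982/275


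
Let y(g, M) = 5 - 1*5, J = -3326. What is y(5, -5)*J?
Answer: 0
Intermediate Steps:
y(g, M) = 0 (y(g, M) = 5 - 5 = 0)
y(5, -5)*J = 0*(-3326) = 0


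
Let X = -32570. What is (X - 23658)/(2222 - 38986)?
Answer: 14057/9191 ≈ 1.5294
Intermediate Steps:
(X - 23658)/(2222 - 38986) = (-32570 - 23658)/(2222 - 38986) = -56228/(-36764) = -56228*(-1/36764) = 14057/9191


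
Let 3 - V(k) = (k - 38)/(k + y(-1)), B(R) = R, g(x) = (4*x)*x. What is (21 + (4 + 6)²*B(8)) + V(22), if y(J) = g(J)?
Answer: 10720/13 ≈ 824.62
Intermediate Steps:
g(x) = 4*x²
y(J) = 4*J²
V(k) = 3 - (-38 + k)/(4 + k) (V(k) = 3 - (k - 38)/(k + 4*(-1)²) = 3 - (-38 + k)/(k + 4*1) = 3 - (-38 + k)/(k + 4) = 3 - (-38 + k)/(4 + k))
(21 + (4 + 6)²*B(8)) + V(22) = (21 + (4 + 6)²*8) + 2*(25 + 22)/(4 + 22) = (21 + 10²*8) + 2*47/26 = (21 + 100*8) + 2*(1/26)*47 = (21 + 800) + 47/13 = 821 + 47/13 = 10720/13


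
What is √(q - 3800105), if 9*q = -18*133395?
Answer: I*√4066895 ≈ 2016.7*I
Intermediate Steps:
q = -266790 (q = (-18*133395)/9 = (⅑)*(-2401110) = -266790)
√(q - 3800105) = √(-266790 - 3800105) = √(-4066895) = I*√4066895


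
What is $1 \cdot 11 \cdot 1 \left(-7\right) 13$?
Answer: $-1001$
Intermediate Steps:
$1 \cdot 11 \cdot 1 \left(-7\right) 13 = 11 \left(\left(-7\right) 13\right) = 11 \left(-91\right) = -1001$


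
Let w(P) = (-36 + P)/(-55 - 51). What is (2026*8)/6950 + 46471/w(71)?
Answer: -3423461842/24325 ≈ -1.4074e+5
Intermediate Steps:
w(P) = 18/53 - P/106 (w(P) = (-36 + P)/(-106) = (-36 + P)*(-1/106) = 18/53 - P/106)
(2026*8)/6950 + 46471/w(71) = (2026*8)/6950 + 46471/(18/53 - 1/106*71) = 16208*(1/6950) + 46471/(18/53 - 71/106) = 8104/3475 + 46471/(-35/106) = 8104/3475 + 46471*(-106/35) = 8104/3475 - 4925926/35 = -3423461842/24325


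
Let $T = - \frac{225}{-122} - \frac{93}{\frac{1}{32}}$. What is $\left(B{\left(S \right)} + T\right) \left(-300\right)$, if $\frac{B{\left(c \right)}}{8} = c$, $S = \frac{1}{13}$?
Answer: $\frac{707405250}{793} \approx 8.9206 \cdot 10^{5}$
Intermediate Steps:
$S = \frac{1}{13} \approx 0.076923$
$B{\left(c \right)} = 8 c$
$T = - \frac{362847}{122}$ ($T = \left(-225\right) \left(- \frac{1}{122}\right) - 93 \frac{1}{\frac{1}{32}} = \frac{225}{122} - 2976 = - \frac{362847}{122} \approx -2974.2$)
$\left(B{\left(S \right)} + T\right) \left(-300\right) = \left(8 \cdot \frac{1}{13} - \frac{362847}{122}\right) \left(-300\right) = \left(\frac{8}{13} - \frac{362847}{122}\right) \left(-300\right) = \left(- \frac{4716035}{1586}\right) \left(-300\right) = \frac{707405250}{793}$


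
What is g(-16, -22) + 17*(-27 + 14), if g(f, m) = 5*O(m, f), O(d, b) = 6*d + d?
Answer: -991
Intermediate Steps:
O(d, b) = 7*d
g(f, m) = 35*m (g(f, m) = 5*(7*m) = 35*m)
g(-16, -22) + 17*(-27 + 14) = 35*(-22) + 17*(-27 + 14) = -770 + 17*(-13) = -770 - 221 = -991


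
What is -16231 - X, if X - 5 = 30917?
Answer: -47153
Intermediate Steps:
X = 30922 (X = 5 + 30917 = 30922)
-16231 - X = -16231 - 1*30922 = -16231 - 30922 = -47153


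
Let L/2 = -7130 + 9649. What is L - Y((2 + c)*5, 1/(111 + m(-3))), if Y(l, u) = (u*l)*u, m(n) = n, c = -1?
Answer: 58763227/11664 ≈ 5038.0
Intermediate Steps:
L = 5038 (L = 2*(-7130 + 9649) = 2*2519 = 5038)
Y(l, u) = l*u**2 (Y(l, u) = (l*u)*u = l*u**2)
L - Y((2 + c)*5, 1/(111 + m(-3))) = 5038 - (2 - 1)*5*(1/(111 - 3))**2 = 5038 - 1*5*(1/108)**2 = 5038 - 5*(1/108)**2 = 5038 - 5/11664 = 58763227/11664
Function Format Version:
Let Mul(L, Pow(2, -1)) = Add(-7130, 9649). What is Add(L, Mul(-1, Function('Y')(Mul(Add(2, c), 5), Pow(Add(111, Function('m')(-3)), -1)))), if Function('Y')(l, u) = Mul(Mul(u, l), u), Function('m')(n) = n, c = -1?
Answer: Rational(58763227, 11664) ≈ 5038.0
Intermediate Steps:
L = 5038 (L = Mul(2, Add(-7130, 9649)) = Mul(2, 2519) = 5038)
Function('Y')(l, u) = Mul(l, Pow(u, 2)) (Function('Y')(l, u) = Mul(Mul(l, u), u) = Mul(l, Pow(u, 2)))
Add(L, Mul(-1, Function('Y')(Mul(Add(2, c), 5), Pow(Add(111, Function('m')(-3)), -1)))) = Add(5038, Mul(-1, Mul(Mul(Add(2, -1), 5), Pow(Pow(Add(111, -3), -1), 2)))) = Add(5038, Mul(-1, Mul(Mul(1, 5), Pow(Pow(108, -1), 2)))) = Add(5038, Mul(-1, Mul(5, Pow(Rational(1, 108), 2)))) = Add(5038, Mul(-1, Mul(5, Rational(1, 11664)))) = Add(5038, Mul(-1, Rational(5, 11664))) = Add(5038, Rational(-5, 11664)) = Rational(58763227, 11664)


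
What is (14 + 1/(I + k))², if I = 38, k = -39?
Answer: 169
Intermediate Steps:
(14 + 1/(I + k))² = (14 + 1/(38 - 39))² = (14 + 1/(-1))² = (14 - 1)² = 13² = 169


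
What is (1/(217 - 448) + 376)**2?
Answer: 7543791025/53361 ≈ 1.4137e+5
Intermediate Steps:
(1/(217 - 448) + 376)**2 = (1/(-231) + 376)**2 = (-1/231 + 376)**2 = (86855/231)**2 = 7543791025/53361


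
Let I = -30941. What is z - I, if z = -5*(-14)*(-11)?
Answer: 30171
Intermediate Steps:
z = -770 (z = 70*(-11) = -770)
z - I = -770 - 1*(-30941) = -770 + 30941 = 30171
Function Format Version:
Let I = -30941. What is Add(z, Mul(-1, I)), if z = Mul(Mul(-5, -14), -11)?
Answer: 30171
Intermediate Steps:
z = -770 (z = Mul(70, -11) = -770)
Add(z, Mul(-1, I)) = Add(-770, Mul(-1, -30941)) = Add(-770, 30941) = 30171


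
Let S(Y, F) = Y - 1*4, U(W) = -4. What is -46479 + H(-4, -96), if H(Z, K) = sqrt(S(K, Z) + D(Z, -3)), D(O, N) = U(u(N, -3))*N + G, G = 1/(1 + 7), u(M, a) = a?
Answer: -46479 + I*sqrt(1406)/4 ≈ -46479.0 + 9.3742*I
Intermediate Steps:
S(Y, F) = -4 + Y (S(Y, F) = Y - 4 = -4 + Y)
G = 1/8 ≈ 0.12500
D(O, N) = 1/8 - 4*N (D(O, N) = -4*N + 1/8 = 1/8 - 4*N)
H(Z, K) = sqrt(65/8 + K) (H(Z, K) = sqrt((-4 + K) + (1/8 - 4*(-3))) = sqrt((-4 + K) + (1/8 + 12)) = sqrt((-4 + K) + 97/8) = sqrt(65/8 + K))
-46479 + H(-4, -96) = -46479 + sqrt(130 + 16*(-96))/4 = -46479 + sqrt(130 - 1536)/4 = -46479 + sqrt(-1406)/4 = -46479 + (I*sqrt(1406))/4 = -46479 + I*sqrt(1406)/4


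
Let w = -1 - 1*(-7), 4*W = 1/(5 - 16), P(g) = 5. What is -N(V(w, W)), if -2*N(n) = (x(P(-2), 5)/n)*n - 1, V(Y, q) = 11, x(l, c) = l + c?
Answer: 9/2 ≈ 4.5000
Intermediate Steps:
W = -1/44 (W = 1/(4*(5 - 16)) = (1/4)/(-11) = (1/4)*(-1/11) = -1/44 ≈ -0.022727)
w = 6 (w = -1 + 7 = 6)
x(l, c) = c + l
N(n) = -9/2 (N(n) = -(((5 + 5)/n)*n - 1)/2 = -((10/n)*n - 1)/2 = -(10 - 1)/2 = -1/2*9 = -9/2)
-N(V(w, W)) = -1*(-9/2) = 9/2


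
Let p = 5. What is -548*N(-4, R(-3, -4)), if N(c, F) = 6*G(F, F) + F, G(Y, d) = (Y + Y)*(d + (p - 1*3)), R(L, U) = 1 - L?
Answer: -160016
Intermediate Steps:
G(Y, d) = 2*Y*(2 + d) (G(Y, d) = (Y + Y)*(d + (5 - 1*3)) = (2*Y)*(d + (5 - 3)) = (2*Y)*(d + 2) = (2*Y)*(2 + d) = 2*Y*(2 + d))
N(c, F) = F + 12*F*(2 + F) (N(c, F) = 6*(2*F*(2 + F)) + F = 12*F*(2 + F) + F = F + 12*F*(2 + F))
-548*N(-4, R(-3, -4)) = -548*(1 - 1*(-3))*(25 + 12*(1 - 1*(-3))) = -548*(1 + 3)*(25 + 12*(1 + 3)) = -2192*(25 + 12*4) = -2192*(25 + 48) = -2192*73 = -548*292 = -160016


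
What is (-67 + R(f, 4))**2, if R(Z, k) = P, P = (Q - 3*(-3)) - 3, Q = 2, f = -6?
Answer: 3481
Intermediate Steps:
P = 8 (P = (2 - 3*(-3)) - 3 = (2 + 9) - 3 = 11 - 3 = 8)
R(Z, k) = 8
(-67 + R(f, 4))**2 = (-67 + 8)**2 = (-59)**2 = 3481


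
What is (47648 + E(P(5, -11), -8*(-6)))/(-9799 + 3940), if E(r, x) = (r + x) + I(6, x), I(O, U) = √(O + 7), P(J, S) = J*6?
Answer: -6818/837 - √13/5859 ≈ -8.1464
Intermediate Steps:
P(J, S) = 6*J
I(O, U) = √(7 + O)
E(r, x) = r + x + √13 (E(r, x) = (r + x) + √(7 + 6) = (r + x) + √13 = r + x + √13)
(47648 + E(P(5, -11), -8*(-6)))/(-9799 + 3940) = (47648 + (6*5 - 8*(-6) + √13))/(-9799 + 3940) = (47648 + (30 + 48 + √13))/(-5859) = (47648 + (78 + √13))*(-1/5859) = (47726 + √13)*(-1/5859) = -6818/837 - √13/5859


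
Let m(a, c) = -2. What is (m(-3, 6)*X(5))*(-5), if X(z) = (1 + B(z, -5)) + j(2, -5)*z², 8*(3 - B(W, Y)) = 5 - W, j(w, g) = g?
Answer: -1210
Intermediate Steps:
B(W, Y) = 19/8 + W/8 (B(W, Y) = 3 - (5 - W)/8 = 3 + (-5/8 + W/8) = 19/8 + W/8)
X(z) = 27/8 - 5*z² + z/8 (X(z) = (1 + (19/8 + z/8)) - 5*z² = (27/8 + z/8) - 5*z² = 27/8 - 5*z² + z/8)
(m(-3, 6)*X(5))*(-5) = -2*(27/8 - 5*5² + (⅛)*5)*(-5) = -2*(27/8 - 5*25 + 5/8)*(-5) = -2*(27/8 - 125 + 5/8)*(-5) = -2*(-121)*(-5) = 242*(-5) = -1210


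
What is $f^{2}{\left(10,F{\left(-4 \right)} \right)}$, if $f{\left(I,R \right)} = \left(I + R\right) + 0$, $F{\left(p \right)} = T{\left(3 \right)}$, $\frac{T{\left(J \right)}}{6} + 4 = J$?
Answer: $16$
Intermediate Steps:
$T{\left(J \right)} = -24 + 6 J$
$F{\left(p \right)} = -6$ ($F{\left(p \right)} = -24 + 6 \cdot 3 = -24 + 18 = -6$)
$f{\left(I,R \right)} = I + R$
$f^{2}{\left(10,F{\left(-4 \right)} \right)} = \left(10 - 6\right)^{2} = 4^{2} = 16$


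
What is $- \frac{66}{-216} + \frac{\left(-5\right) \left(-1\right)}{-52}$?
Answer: $\frac{49}{234} \approx 0.2094$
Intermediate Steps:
$- \frac{66}{-216} + \frac{\left(-5\right) \left(-1\right)}{-52} = \left(-66\right) \left(- \frac{1}{216}\right) + 5 \left(- \frac{1}{52}\right) = \frac{11}{36} - \frac{5}{52} = \frac{49}{234}$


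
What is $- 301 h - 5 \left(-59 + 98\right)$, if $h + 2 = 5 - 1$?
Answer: $-797$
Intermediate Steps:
$h = 2$ ($h = -2 + \left(5 - 1\right) = -2 + 4 = 2$)
$- 301 h - 5 \left(-59 + 98\right) = \left(-301\right) 2 - 5 \left(-59 + 98\right) = -602 - 195 = -797$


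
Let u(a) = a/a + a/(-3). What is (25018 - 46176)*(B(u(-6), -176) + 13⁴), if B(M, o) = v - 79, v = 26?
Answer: -603172264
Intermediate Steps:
u(a) = 1 - a/3 (u(a) = 1 + a*(-⅓) = 1 - a/3)
B(M, o) = -53 (B(M, o) = 26 - 79 = -53)
(25018 - 46176)*(B(u(-6), -176) + 13⁴) = (25018 - 46176)*(-53 + 13⁴) = -21158*(-53 + 28561) = -21158*28508 = -603172264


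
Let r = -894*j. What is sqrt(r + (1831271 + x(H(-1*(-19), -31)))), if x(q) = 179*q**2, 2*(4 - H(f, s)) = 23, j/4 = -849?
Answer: sqrt(19509455)/2 ≈ 2208.5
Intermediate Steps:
j = -3396 (j = 4*(-849) = -3396)
H(f, s) = -15/2 (H(f, s) = 4 - 1/2*23 = 4 - 23/2 = -15/2)
r = 3036024 (r = -894*(-3396) = 3036024)
sqrt(r + (1831271 + x(H(-1*(-19), -31)))) = sqrt(3036024 + (1831271 + 179*(-15/2)**2)) = sqrt(3036024 + (1831271 + 179*(225/4))) = sqrt(3036024 + (1831271 + 40275/4)) = sqrt(3036024 + 7365359/4) = sqrt(19509455/4) = sqrt(19509455)/2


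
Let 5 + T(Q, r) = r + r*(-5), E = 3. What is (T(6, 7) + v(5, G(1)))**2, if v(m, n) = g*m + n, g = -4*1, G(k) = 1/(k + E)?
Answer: 44521/16 ≈ 2782.6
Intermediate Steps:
G(k) = 1/(3 + k) (G(k) = 1/(k + 3) = 1/(3 + k))
g = -4
T(Q, r) = -5 - 4*r (T(Q, r) = -5 + (r + r*(-5)) = -5 + (r - 5*r) = -5 - 4*r)
v(m, n) = n - 4*m (v(m, n) = -4*m + n = n - 4*m)
(T(6, 7) + v(5, G(1)))**2 = ((-5 - 4*7) + (1/(3 + 1) - 4*5))**2 = ((-5 - 28) + (1/4 - 20))**2 = (-33 + (1/4 - 20))**2 = (-33 - 79/4)**2 = (-211/4)**2 = 44521/16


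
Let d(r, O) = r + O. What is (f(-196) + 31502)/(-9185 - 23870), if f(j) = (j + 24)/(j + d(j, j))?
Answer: -4630837/4859085 ≈ -0.95303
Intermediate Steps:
d(r, O) = O + r
f(j) = (24 + j)/(3*j) (f(j) = (j + 24)/(j + (j + j)) = (24 + j)/(j + 2*j) = (24 + j)/((3*j)) = (24 + j)*(1/(3*j)) = (24 + j)/(3*j))
(f(-196) + 31502)/(-9185 - 23870) = ((1/3)*(24 - 196)/(-196) + 31502)/(-9185 - 23870) = ((1/3)*(-1/196)*(-172) + 31502)/(-33055) = (43/147 + 31502)*(-1/33055) = (4630837/147)*(-1/33055) = -4630837/4859085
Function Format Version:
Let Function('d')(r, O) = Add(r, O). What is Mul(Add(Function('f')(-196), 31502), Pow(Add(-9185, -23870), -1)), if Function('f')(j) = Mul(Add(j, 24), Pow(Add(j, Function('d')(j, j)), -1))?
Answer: Rational(-4630837, 4859085) ≈ -0.95303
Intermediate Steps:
Function('d')(r, O) = Add(O, r)
Function('f')(j) = Mul(Rational(1, 3), Pow(j, -1), Add(24, j)) (Function('f')(j) = Mul(Add(j, 24), Pow(Add(j, Add(j, j)), -1)) = Mul(Add(24, j), Pow(Add(j, Mul(2, j)), -1)) = Mul(Add(24, j), Pow(Mul(3, j), -1)) = Mul(Add(24, j), Mul(Rational(1, 3), Pow(j, -1))) = Mul(Rational(1, 3), Pow(j, -1), Add(24, j)))
Mul(Add(Function('f')(-196), 31502), Pow(Add(-9185, -23870), -1)) = Mul(Add(Mul(Rational(1, 3), Pow(-196, -1), Add(24, -196)), 31502), Pow(Add(-9185, -23870), -1)) = Mul(Add(Mul(Rational(1, 3), Rational(-1, 196), -172), 31502), Pow(-33055, -1)) = Mul(Add(Rational(43, 147), 31502), Rational(-1, 33055)) = Mul(Rational(4630837, 147), Rational(-1, 33055)) = Rational(-4630837, 4859085)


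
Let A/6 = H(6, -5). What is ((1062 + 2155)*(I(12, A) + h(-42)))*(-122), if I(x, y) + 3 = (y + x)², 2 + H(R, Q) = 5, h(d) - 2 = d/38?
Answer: -6695606440/19 ≈ -3.5240e+8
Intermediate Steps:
h(d) = 2 + d/38
H(R, Q) = 3 (H(R, Q) = -2 + 5 = 3)
A = 18 (A = 6*3 = 18)
I(x, y) = -3 + (x + y)² (I(x, y) = -3 + (y + x)² = -3 + (x + y)²)
((1062 + 2155)*(I(12, A) + h(-42)))*(-122) = ((1062 + 2155)*((-3 + (12 + 18)²) + (2 + (1/38)*(-42))))*(-122) = (3217*((-3 + 30²) + (2 - 21/19)))*(-122) = (3217*((-3 + 900) + 17/19))*(-122) = (3217*(897 + 17/19))*(-122) = (3217*(17060/19))*(-122) = (54882020/19)*(-122) = -6695606440/19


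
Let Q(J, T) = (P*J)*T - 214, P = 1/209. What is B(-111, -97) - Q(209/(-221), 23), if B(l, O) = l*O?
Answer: 2426824/221 ≈ 10981.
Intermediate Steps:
P = 1/209 ≈ 0.0047847
Q(J, T) = -214 + J*T/209 (Q(J, T) = (J/209)*T - 214 = J*T/209 - 214 = -214 + J*T/209)
B(l, O) = O*l
B(-111, -97) - Q(209/(-221), 23) = -97*(-111) - (-214 + (1/209)*(209/(-221))*23) = 10767 - (-214 + (1/209)*(209*(-1/221))*23) = 10767 - (-214 + (1/209)*(-209/221)*23) = 10767 - (-214 - 23/221) = 10767 - 1*(-47317/221) = 10767 + 47317/221 = 2426824/221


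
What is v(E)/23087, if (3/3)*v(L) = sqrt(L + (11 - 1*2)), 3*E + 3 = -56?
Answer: 4*I*sqrt(6)/69261 ≈ 0.00014146*I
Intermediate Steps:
E = -59/3 (E = -1 + (1/3)*(-56) = -1 - 56/3 = -59/3 ≈ -19.667)
v(L) = sqrt(9 + L) (v(L) = sqrt(L + (11 - 1*2)) = sqrt(L + (11 - 2)) = sqrt(L + 9) = sqrt(9 + L))
v(E)/23087 = sqrt(9 - 59/3)/23087 = sqrt(-32/3)*(1/23087) = (4*I*sqrt(6)/3)*(1/23087) = 4*I*sqrt(6)/69261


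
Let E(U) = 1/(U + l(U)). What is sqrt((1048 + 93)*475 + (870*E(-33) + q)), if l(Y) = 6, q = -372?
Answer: sqrt(4874137)/3 ≈ 735.92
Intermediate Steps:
E(U) = 1/(6 + U) (E(U) = 1/(U + 6) = 1/(6 + U))
sqrt((1048 + 93)*475 + (870*E(-33) + q)) = sqrt((1048 + 93)*475 + (870/(6 - 33) - 372)) = sqrt(1141*475 + (870/(-27) - 372)) = sqrt(541975 + (870*(-1/27) - 372)) = sqrt(541975 + (-290/9 - 372)) = sqrt(541975 - 3638/9) = sqrt(4874137/9) = sqrt(4874137)/3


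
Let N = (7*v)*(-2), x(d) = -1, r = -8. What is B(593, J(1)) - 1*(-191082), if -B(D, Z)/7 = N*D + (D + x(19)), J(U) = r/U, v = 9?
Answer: 709964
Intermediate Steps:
N = -126 (N = (7*9)*(-2) = 63*(-2) = -126)
J(U) = -8/U
B(D, Z) = 7 + 875*D (B(D, Z) = -7*(-126*D + (D - 1)) = -7*(-126*D + (-1 + D)) = -7*(-1 - 125*D) = 7 + 875*D)
B(593, J(1)) - 1*(-191082) = (7 + 875*593) - 1*(-191082) = (7 + 518875) + 191082 = 518882 + 191082 = 709964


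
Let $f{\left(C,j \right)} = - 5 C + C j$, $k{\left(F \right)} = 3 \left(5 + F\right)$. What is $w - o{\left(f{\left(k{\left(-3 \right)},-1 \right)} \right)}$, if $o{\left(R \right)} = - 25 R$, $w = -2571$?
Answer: $-3471$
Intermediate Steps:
$k{\left(F \right)} = 15 + 3 F$
$w - o{\left(f{\left(k{\left(-3 \right)},-1 \right)} \right)} = -2571 - - 25 \left(15 + 3 \left(-3\right)\right) \left(-5 - 1\right) = -2571 - - 25 \left(15 - 9\right) \left(-6\right) = -2571 - - 25 \cdot 6 \left(-6\right) = -2571 - \left(-25\right) \left(-36\right) = -2571 - 900 = -3471$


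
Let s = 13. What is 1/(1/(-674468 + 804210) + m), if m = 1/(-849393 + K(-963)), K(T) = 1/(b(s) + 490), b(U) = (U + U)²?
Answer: 128495469612854/839113065 ≈ 1.5313e+5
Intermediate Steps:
b(U) = 4*U² (b(U) = (2*U)² = 4*U²)
K(T) = 1/1166 (K(T) = 1/(4*13² + 490) = 1/(4*169 + 490) = 1/(676 + 490) = 1/1166)
m = -1166/990392237 (m = 1/(-849393 + 1/1166) = 1/(-990392237/1166) = -1166/990392237 ≈ -1.1773e-6)
1/(1/(-674468 + 804210) + m) = 1/(1/(-674468 + 804210) - 1166/990392237) = 1/(1/129742 - 1166/990392237) = 1/(839113065/128495469612854) = 128495469612854/839113065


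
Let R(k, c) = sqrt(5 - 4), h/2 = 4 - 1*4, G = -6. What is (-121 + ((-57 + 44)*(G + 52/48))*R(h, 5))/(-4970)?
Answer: 137/11928 ≈ 0.011486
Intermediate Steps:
h = 0 (h = 2*(4 - 1*4) = 2*(4 - 4) = 2*0 = 0)
R(k, c) = 1 (R(k, c) = sqrt(1) = 1)
(-121 + ((-57 + 44)*(G + 52/48))*R(h, 5))/(-4970) = (-121 + ((-57 + 44)*(-6 + 52/48))*1)/(-4970) = (-121 - 13*(-6 + 52*(1/48))*1)*(-1/4970) = (-121 - 13*(-6 + 13/12)*1)*(-1/4970) = (-121 - 13*(-59/12)*1)*(-1/4970) = (-121 + (767/12)*1)*(-1/4970) = (-121 + 767/12)*(-1/4970) = -685/12*(-1/4970) = 137/11928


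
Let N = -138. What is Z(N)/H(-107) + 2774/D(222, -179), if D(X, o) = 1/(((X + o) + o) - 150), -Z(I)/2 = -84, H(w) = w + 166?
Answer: -46808308/59 ≈ -7.9336e+5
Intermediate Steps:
H(w) = 166 + w
Z(I) = 168 (Z(I) = -2*(-84) = 168)
D(X, o) = 1/(-150 + X + 2*o) (D(X, o) = 1/((X + 2*o) - 150) = 1/(-150 + X + 2*o))
Z(N)/H(-107) + 2774/D(222, -179) = 168/(166 - 107) + 2774/(1/(-150 + 222 + 2*(-179))) = 168/59 + 2774/(1/(-150 + 222 - 358)) = 168*(1/59) + 2774/(1/(-286)) = 168/59 + 2774/(-1/286) = 168/59 + 2774*(-286) = 168/59 - 793364 = -46808308/59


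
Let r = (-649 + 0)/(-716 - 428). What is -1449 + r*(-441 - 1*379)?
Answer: -49769/26 ≈ -1914.2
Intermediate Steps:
r = 59/104 (r = -649/(-1144) = -649*(-1/1144) = 59/104 ≈ 0.56731)
-1449 + r*(-441 - 1*379) = -1449 + 59*(-441 - 1*379)/104 = -1449 + 59*(-441 - 379)/104 = -1449 + (59/104)*(-820) = -1449 - 12095/26 = -49769/26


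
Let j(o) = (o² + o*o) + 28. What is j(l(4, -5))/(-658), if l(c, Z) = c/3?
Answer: -142/2961 ≈ -0.047957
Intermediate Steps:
l(c, Z) = c/3 (l(c, Z) = c*(⅓) = c/3)
j(o) = 28 + 2*o² (j(o) = (o² + o²) + 28 = 2*o² + 28 = 28 + 2*o²)
j(l(4, -5))/(-658) = (28 + 2*((⅓)*4)²)/(-658) = (28 + 2*(4/3)²)*(-1/658) = (28 + 2*(16/9))*(-1/658) = (28 + 32/9)*(-1/658) = (284/9)*(-1/658) = -142/2961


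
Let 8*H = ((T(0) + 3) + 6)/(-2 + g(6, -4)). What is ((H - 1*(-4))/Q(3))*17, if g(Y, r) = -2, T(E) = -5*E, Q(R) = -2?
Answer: -2023/64 ≈ -31.609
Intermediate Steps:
H = -9/32 (H = (((-5*0 + 3) + 6)/(-2 - 2))/8 = (((0 + 3) + 6)/(-4))/8 = ((3 + 6)*(-¼))/8 = (9*(-¼))/8 = (⅛)*(-9/4) = -9/32 ≈ -0.28125)
((H - 1*(-4))/Q(3))*17 = ((-9/32 - 1*(-4))/(-2))*17 = -(-9/32 + 4)/2*17 = -½*119/32*17 = -119/64*17 = -2023/64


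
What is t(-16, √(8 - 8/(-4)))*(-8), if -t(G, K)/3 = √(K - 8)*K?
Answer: 24*√(-80 + 10*√10) ≈ 166.93*I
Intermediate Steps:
t(G, K) = -3*K*√(-8 + K) (t(G, K) = -3*√(K - 8)*K = -3*√(-8 + K)*K = -3*K*√(-8 + K))
t(-16, √(8 - 8/(-4)))*(-8) = -3*√(8 - 8/(-4))*√(-8 + √(8 - 8/(-4)))*(-8) = -3*√(8 - 8*(-¼))*√(-8 + √(8 - 8*(-¼)))*(-8) = -3*√(8 + 2)*√(-8 + √(8 + 2))*(-8) = -3*√10*√(-8 + √10)*(-8) = 24*√10*√(-8 + √10)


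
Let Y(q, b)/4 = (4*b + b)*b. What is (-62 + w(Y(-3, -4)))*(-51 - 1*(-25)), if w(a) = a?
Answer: -6708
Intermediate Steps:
Y(q, b) = 20*b² (Y(q, b) = 4*((4*b + b)*b) = 4*((5*b)*b) = 4*(5*b²) = 20*b²)
(-62 + w(Y(-3, -4)))*(-51 - 1*(-25)) = (-62 + 20*(-4)²)*(-51 - 1*(-25)) = (-62 + 20*16)*(-51 + 25) = (-62 + 320)*(-26) = 258*(-26) = -6708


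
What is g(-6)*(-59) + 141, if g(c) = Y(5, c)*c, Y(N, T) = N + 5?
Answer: 3681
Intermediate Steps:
Y(N, T) = 5 + N
g(c) = 10*c (g(c) = (5 + 5)*c = 10*c)
g(-6)*(-59) + 141 = (10*(-6))*(-59) + 141 = -60*(-59) + 141 = 3540 + 141 = 3681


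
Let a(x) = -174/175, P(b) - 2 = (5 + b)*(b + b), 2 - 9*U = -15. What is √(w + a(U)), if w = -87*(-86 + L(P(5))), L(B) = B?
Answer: 3*I*√189602/35 ≈ 37.323*I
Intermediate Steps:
U = 17/9 (U = 2/9 - ⅑*(-15) = 2/9 + 5/3 = 17/9 ≈ 1.8889)
P(b) = 2 + 2*b*(5 + b) (P(b) = 2 + (5 + b)*(b + b) = 2 + (5 + b)*(2*b) = 2 + 2*b*(5 + b))
a(x) = -174/175 (a(x) = -174*1/175 = -174/175)
w = -1392 (w = -87*(-86 + (2 + 2*5² + 10*5)) = -87*(-86 + (2 + 2*25 + 50)) = -87*(-86 + (2 + 50 + 50)) = -87*(-86 + 102) = -87*16 = -1392)
√(w + a(U)) = √(-1392 - 174/175) = √(-243774/175) = 3*I*√189602/35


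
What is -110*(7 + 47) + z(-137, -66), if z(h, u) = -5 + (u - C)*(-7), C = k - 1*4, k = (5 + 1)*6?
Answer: -5259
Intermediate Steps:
k = 36 (k = 6*6 = 36)
C = 32 (C = 36 - 1*4 = 36 - 4 = 32)
z(h, u) = 219 - 7*u (z(h, u) = -5 + (u - 1*32)*(-7) = -5 + (u - 32)*(-7) = -5 + (-32 + u)*(-7) = -5 + (224 - 7*u) = 219 - 7*u)
-110*(7 + 47) + z(-137, -66) = -110*(7 + 47) + (219 - 7*(-66)) = -110*54 + (219 + 462) = -5940 + 681 = -5259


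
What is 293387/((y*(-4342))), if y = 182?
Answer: -293387/790244 ≈ -0.37126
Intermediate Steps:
293387/((y*(-4342))) = 293387/((182*(-4342))) = 293387/(-790244) = 293387*(-1/790244) = -293387/790244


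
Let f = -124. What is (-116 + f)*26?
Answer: -6240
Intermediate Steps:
(-116 + f)*26 = (-116 - 124)*26 = -240*26 = -6240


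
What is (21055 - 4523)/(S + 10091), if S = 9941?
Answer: 4133/5008 ≈ 0.82528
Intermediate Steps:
(21055 - 4523)/(S + 10091) = (21055 - 4523)/(9941 + 10091) = 16532/20032 = 16532*(1/20032) = 4133/5008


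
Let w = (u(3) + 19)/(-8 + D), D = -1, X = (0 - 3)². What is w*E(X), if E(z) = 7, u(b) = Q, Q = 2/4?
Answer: -91/6 ≈ -15.167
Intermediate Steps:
Q = ½ (Q = 2*(¼) = ½ ≈ 0.50000)
u(b) = ½
X = 9 (X = (-3)² = 9)
w = -13/6 (w = (½ + 19)/(-8 - 1) = (39/2)/(-9) = (39/2)*(-⅑) = -13/6 ≈ -2.1667)
w*E(X) = -13/6*7 = -91/6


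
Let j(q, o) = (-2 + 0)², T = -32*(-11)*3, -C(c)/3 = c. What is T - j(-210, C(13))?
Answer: 1052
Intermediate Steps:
C(c) = -3*c
T = 1056 (T = 352*3 = 1056)
j(q, o) = 4 (j(q, o) = (-2)² = 4)
T - j(-210, C(13)) = 1056 - 1*4 = 1056 - 4 = 1052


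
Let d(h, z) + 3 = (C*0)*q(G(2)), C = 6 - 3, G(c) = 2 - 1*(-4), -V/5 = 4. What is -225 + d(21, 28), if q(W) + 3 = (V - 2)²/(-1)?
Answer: -228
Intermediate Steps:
V = -20 (V = -5*4 = -20)
G(c) = 6 (G(c) = 2 + 4 = 6)
q(W) = -487 (q(W) = -3 + (-20 - 2)²/(-1) = -3 + (-22)²*(-1) = -3 + 484*(-1) = -3 - 484 = -487)
C = 3
d(h, z) = -3 (d(h, z) = -3 + (3*0)*(-487) = -3 + 0*(-487) = -3 + 0 = -3)
-225 + d(21, 28) = -225 - 3 = -228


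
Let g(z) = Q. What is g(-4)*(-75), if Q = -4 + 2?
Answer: 150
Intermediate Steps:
Q = -2
g(z) = -2
g(-4)*(-75) = -2*(-75) = 150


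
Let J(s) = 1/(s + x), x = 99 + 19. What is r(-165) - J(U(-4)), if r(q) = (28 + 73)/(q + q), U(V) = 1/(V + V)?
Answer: -97883/311190 ≈ -0.31454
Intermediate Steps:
U(V) = 1/(2*V)
x = 118
r(q) = 101/(2*q) (r(q) = 101/((2*q)) = 101*(1/(2*q)) = 101/(2*q))
J(s) = 1/(118 + s) (J(s) = 1/(s + 118) = 1/(118 + s))
r(-165) - J(U(-4)) = (101/2)/(-165) - 1/(118 + (½)/(-4)) = (101/2)*(-1/165) - 1/(118 + (½)*(-¼)) = -101/330 - 1/(118 - ⅛) = -101/330 - 1/943/8 = -101/330 - 1*8/943 = -101/330 - 8/943 = -97883/311190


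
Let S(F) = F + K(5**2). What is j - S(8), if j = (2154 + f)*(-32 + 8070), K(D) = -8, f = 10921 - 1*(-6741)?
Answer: 159281008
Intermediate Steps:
f = 17662 (f = 10921 + 6741 = 17662)
S(F) = -8 + F (S(F) = F - 8 = -8 + F)
j = 159281008 (j = (2154 + 17662)*(-32 + 8070) = 19816*8038 = 159281008)
j - S(8) = 159281008 - (-8 + 8) = 159281008 - 1*0 = 159281008 + 0 = 159281008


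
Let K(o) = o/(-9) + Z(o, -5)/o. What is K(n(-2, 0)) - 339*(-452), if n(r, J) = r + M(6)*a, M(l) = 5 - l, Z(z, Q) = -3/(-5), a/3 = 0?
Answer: 13790513/90 ≈ 1.5323e+5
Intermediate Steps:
a = 0 (a = 3*0 = 0)
Z(z, Q) = 3/5 (Z(z, Q) = -3*(-1/5) = 3/5)
n(r, J) = r (n(r, J) = r + (5 - 1*6)*0 = r + (5 - 6)*0 = r - 1*0 = r + 0 = r)
K(o) = -o/9 + 3/(5*o) (K(o) = o/(-9) + 3/(5*o) = o*(-1/9) + 3/(5*o) = -o/9 + 3/(5*o))
K(n(-2, 0)) - 339*(-452) = (-1/9*(-2) + (3/5)/(-2)) - 339*(-452) = (2/9 + (3/5)*(-1/2)) + 153228 = (2/9 - 3/10) + 153228 = -7/90 + 153228 = 13790513/90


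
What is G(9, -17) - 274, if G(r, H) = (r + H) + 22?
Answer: -260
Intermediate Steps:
G(r, H) = 22 + H + r (G(r, H) = (H + r) + 22 = 22 + H + r)
G(9, -17) - 274 = (22 - 17 + 9) - 274 = 14 - 274 = -260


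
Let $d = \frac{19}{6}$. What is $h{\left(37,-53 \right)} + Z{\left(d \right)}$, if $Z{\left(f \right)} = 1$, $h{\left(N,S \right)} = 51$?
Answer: $52$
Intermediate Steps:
$d = \frac{19}{6}$ ($d = 19 \cdot \frac{1}{6} = \frac{19}{6} \approx 3.1667$)
$h{\left(37,-53 \right)} + Z{\left(d \right)} = 51 + 1 = 52$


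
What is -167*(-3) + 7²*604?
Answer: 30097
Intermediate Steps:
-167*(-3) + 7²*604 = 501 + 49*604 = 501 + 29596 = 30097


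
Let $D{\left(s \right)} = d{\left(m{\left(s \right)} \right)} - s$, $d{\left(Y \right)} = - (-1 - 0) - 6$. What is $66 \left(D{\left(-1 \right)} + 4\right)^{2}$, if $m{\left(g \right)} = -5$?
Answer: $0$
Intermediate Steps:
$d{\left(Y \right)} = -5$ ($d{\left(Y \right)} = - (-1 + 0) - 6 = \left(-1\right) \left(-1\right) - 6 = 1 - 6 = -5$)
$D{\left(s \right)} = -5 - s$
$66 \left(D{\left(-1 \right)} + 4\right)^{2} = 66 \left(\left(-5 - -1\right) + 4\right)^{2} = 66 \left(\left(-5 + 1\right) + 4\right)^{2} = 66 \left(-4 + 4\right)^{2} = 66 \cdot 0^{2} = 66 \cdot 0 = 0$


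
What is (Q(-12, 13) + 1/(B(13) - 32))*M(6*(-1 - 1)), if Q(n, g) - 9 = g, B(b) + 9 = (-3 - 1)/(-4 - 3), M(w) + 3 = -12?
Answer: -93285/283 ≈ -329.63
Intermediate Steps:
M(w) = -15 (M(w) = -3 - 12 = -15)
B(b) = -59/7 (B(b) = -9 + (-3 - 1)/(-4 - 3) = -9 - 4/(-7) = -9 - 4*(-⅐) = -9 + 4/7 = -59/7)
Q(n, g) = 9 + g
(Q(-12, 13) + 1/(B(13) - 32))*M(6*(-1 - 1)) = ((9 + 13) + 1/(-59/7 - 32))*(-15) = (22 + 1/(-283/7))*(-15) = (22 - 7/283)*(-15) = (6219/283)*(-15) = -93285/283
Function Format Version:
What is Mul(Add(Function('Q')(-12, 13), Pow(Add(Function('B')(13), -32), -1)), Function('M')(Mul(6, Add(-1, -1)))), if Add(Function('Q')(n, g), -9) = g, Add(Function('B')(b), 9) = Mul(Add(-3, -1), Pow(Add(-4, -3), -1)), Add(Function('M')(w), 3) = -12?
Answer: Rational(-93285, 283) ≈ -329.63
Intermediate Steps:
Function('M')(w) = -15 (Function('M')(w) = Add(-3, -12) = -15)
Function('B')(b) = Rational(-59, 7) (Function('B')(b) = Add(-9, Mul(Add(-3, -1), Pow(Add(-4, -3), -1))) = Add(-9, Mul(-4, Pow(-7, -1))) = Add(-9, Mul(-4, Rational(-1, 7))) = Add(-9, Rational(4, 7)) = Rational(-59, 7))
Function('Q')(n, g) = Add(9, g)
Mul(Add(Function('Q')(-12, 13), Pow(Add(Function('B')(13), -32), -1)), Function('M')(Mul(6, Add(-1, -1)))) = Mul(Add(Add(9, 13), Pow(Add(Rational(-59, 7), -32), -1)), -15) = Mul(Add(22, Pow(Rational(-283, 7), -1)), -15) = Mul(Add(22, Rational(-7, 283)), -15) = Mul(Rational(6219, 283), -15) = Rational(-93285, 283)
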